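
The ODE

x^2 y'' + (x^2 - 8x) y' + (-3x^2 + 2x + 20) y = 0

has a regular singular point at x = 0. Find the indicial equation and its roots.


Divide by x^2 to reach normal form y'' + P_1(x) y' + P_2(x) y = 0 with P_1(x) = 1 - 8/x and P_2(x) = -3 + 2/x + 20/x^2.
x = 0 is a singular point because the y'-coefficient 1 - 8/x has a pole at x = 0 and the y-coefficient -3 + 2/x + 20/x^2 has a pole at x = 0.
It is a regular singular point because x P_1(x) = p(x) = x - 8 and x^2 P_2(x) = q(x) = -3x^2 + 2x + 20 are polynomials, hence analytic at x = 0.
p(0) = -8,  q(0) = 20.
Indicial equation: r(r-1) + p(0) r + q(0) = 0, i.e. r^2 + (p(0) - 1) r + q(0) = 0, i.e. r^2 - 9 r + 20 = 0.
Discriminant: (-9)^2 - 4(20) = 1, so r = (9 ± 1)/2.
Solving: r_1 = 5, r_2 = 4.

indicial: r^2 - 9 r + 20 = 0; roots r_1 = 5, r_2 = 4


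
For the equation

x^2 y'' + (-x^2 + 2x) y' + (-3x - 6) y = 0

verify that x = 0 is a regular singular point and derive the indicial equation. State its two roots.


Divide by x^2 to reach normal form y'' + P_1(x) y' + P_2(x) y = 0 with P_1(x) = -1 + 2/x and P_2(x) = -3/x - 6/x^2.
x = 0 is a singular point because the y'-coefficient -1 + 2/x has a pole at x = 0 and the y-coefficient -3/x - 6/x^2 has a pole at x = 0.
It is a regular singular point because x P_1(x) = p(x) = 2 - x and x^2 P_2(x) = q(x) = -3x - 6 are polynomials, hence analytic at x = 0.
p(0) = 2,  q(0) = -6.
Indicial equation: r(r-1) + p(0) r + q(0) = 0, i.e. r^2 + (p(0) - 1) r + q(0) = 0, i.e. r^2 + 1 r - 6 = 0.
Discriminant: (1)^2 - 4(-6) = 25, so r = (-1 ± 5)/2.
Solving: r_1 = 2, r_2 = -3.

indicial: r^2 + 1 r - 6 = 0; roots r_1 = 2, r_2 = -3


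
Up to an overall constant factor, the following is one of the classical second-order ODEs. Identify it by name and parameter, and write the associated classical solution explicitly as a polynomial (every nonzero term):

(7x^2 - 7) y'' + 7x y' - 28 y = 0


All three coefficients share the factor -7; dividing through by -7 gives  (1 - x^2) y'' - x y' + 4 y = 0.
This matches the Chebyshev equation (1 - x^2) y'' - x y' + n^2 y = 0 (note the -x y' term, not -2x y') with n^2 = 4, so n = 2; the polynomial solution is T_2(x).
With y = sum_k a_k x^k, matching x^k gives (k+2)(k+1) a_{k+2} = (k^2 - n^2) a_k = (k - 2)(k + 2) a_k. The right side vanishes at k = 2, so the series with the parity of 2 terminates at degree 2.
Standard normalization: leading coefficient of T_n is 2^(n-1), so a_2 = 2^1 = 2. Work downward with a_k = (k+1)(k+2) a_{k+2} / ((k - 2)(k + 2)):
  a_0 = (1)(2)(2) / ((0 - 2)(0 + 2)) = 4/(-4) = -1
Hence T_2(x) = 2 x^2 - 1.

T_2(x); series = 2 x^2 - 1


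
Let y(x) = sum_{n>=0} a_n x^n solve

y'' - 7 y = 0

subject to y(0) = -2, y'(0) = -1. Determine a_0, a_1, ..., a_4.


Ansatz: y(x) = sum_{n>=0} a_n x^n, so y'(x) = sum_{n>=1} n a_n x^(n-1) and y''(x) = sum_{n>=2} n(n-1) a_n x^(n-2).
Substitute into P(x) y'' + Q(x) y' + R(x) y = 0 with P(x) = 1, Q(x) = 0, R(x) = -7, and match powers of x.
Initial conditions: a_0 = -2, a_1 = -1.
Setting the coefficient of each power of x to zero and solving order by order (substituting the coefficients already found):
  x^0: 2 a_2 - 7 a_0 = 0  ->  2 a_2 = 7 a_0 = -14  ->  a_2 = -7
  x^1: 6 a_3 - 7 a_1 = 0  ->  6 a_3 = 7 a_1 = -7  ->  a_3 = -7/6
  x^2: 12 a_4 - 7 a_2 = 0  ->  12 a_4 = 7 a_2 = -49  ->  a_4 = -49/12
Truncated series: y(x) = -2 - x - 7 x^2 - (7/6) x^3 - (49/12) x^4 + O(x^5).

a_0 = -2; a_1 = -1; a_2 = -7; a_3 = -7/6; a_4 = -49/12


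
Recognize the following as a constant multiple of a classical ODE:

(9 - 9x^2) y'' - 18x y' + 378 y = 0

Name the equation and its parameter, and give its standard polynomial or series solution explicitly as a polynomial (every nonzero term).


All three coefficients share the factor 9; dividing through by 9 gives  (1 - x^2) y'' - 2x y' + 42 y = 0.
This matches the Legendre equation (1 - x^2) y'' - 2x y' + n(n+1) y = 0 (note the -2x y' term) with n(n+1) = 42, so n = 6; the polynomial solution is P_6(x).
With y = sum_k a_k x^k, matching x^k gives (k+2)(k+1) a_{k+2} = [k(k+1) - n(n+1)] a_k = (k - 6)(k + 7) a_k. The right side vanishes at k = 6, so the series with the parity of 6 terminates at degree 6.
Standard normalization (P_n(1) = 1): leading coefficient (2n)!/(2^n (n!)^2) = 479001600/(64*518400) = 231/16, so a_6 = 231/16. Work downward with a_k = (k+1)(k+2) a_{k+2} / ((k - 6)(k + 7)):
  a_4 = (5)(6)(231/16) / ((4 - 6)(4 + 7)) = (3465/8)/(-22) = -315/16
  a_2 = (3)(4)(-315/16) / ((2 - 6)(2 + 7)) = (-945/4)/(-36) = 105/16
  a_0 = (1)(2)(105/16) / ((0 - 6)(0 + 7)) = (105/8)/(-42) = -5/16
Hence P_6(x) = 231 x^6/16 - 315 x^4/16 + 105 x^2/16 - 5/16.

P_6(x); series = 231 x^6/16 - 315 x^4/16 + 105 x^2/16 - 5/16


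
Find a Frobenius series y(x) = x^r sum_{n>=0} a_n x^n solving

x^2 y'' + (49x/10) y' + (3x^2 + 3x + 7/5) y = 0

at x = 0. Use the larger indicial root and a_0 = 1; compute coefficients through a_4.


Write in Frobenius form y'' + (p(x)/x) y' + (q(x)/x^2) y = 0:
  p(x) = 49/10,  q(x) = 3x^2 + 3x + 7/5.
Indicial equation: r(r-1) + (49/10) r + (7/5) = 0 -> roots r_1 = -2/5, r_2 = -7/2.
Take r = r_1 = -2/5. Let y(x) = x^r sum_{n>=0} a_n x^n with a_0 = 1.
Substitute y = x^r sum a_n x^n and match x^{r+n}. The recurrence is
  D(n) a_n + 3 a_{n-1} + 3 a_{n-2} = 0,  where D(n) = (r+n)(r+n-1) + (49/10)(r+n) + (7/5).
  a_n = [-3 a_{n-1} - 3 a_{n-2}] / D(n).
Since the indicial polynomial factors as (r - r_1)(r - r_2), D(n) = (r_1 + n - r_1)(r_1 + n - r_2) = n(n + 31/10).
Evaluating step by step (a_0 = 1):
  n = 1: D(1) = 1(1 + 31/10) = 41/10; numerator = -3(1) = -3; a_1 = (-3)/(41/10) = -30/41
  n = 2: D(2) = 2(2 + 31/10) = 51/5; numerator = -3(-30/41) - 3(1) = -33/41; a_2 = (-33/41)/(51/5) = -55/697
  n = 3: D(3) = 3(3 + 31/10) = 183/10; numerator = -3(-55/697) - 3(-30/41) = 1695/697; a_3 = (1695/697)/(183/10) = 5650/42517
  n = 4: D(4) = 4(4 + 31/10) = 142/5; numerator = -3(5650/42517) - 3(-55/697) = -405/2501; a_4 = (-405/2501)/(142/5) = -2025/355142

r = -2/5; a_0 = 1; a_1 = -30/41; a_2 = -55/697; a_3 = 5650/42517; a_4 = -2025/355142


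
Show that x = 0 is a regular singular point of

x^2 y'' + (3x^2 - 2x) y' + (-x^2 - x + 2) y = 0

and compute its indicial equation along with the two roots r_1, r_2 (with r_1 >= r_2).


Divide by x^2 to reach normal form y'' + P_1(x) y' + P_2(x) y = 0 with P_1(x) = 3 - 2/x and P_2(x) = -1 - 1/x + 2/x^2.
x = 0 is a singular point because the y'-coefficient 3 - 2/x has a pole at x = 0 and the y-coefficient -1 - 1/x + 2/x^2 has a pole at x = 0.
It is a regular singular point because x P_1(x) = p(x) = 3x - 2 and x^2 P_2(x) = q(x) = -x^2 - x + 2 are polynomials, hence analytic at x = 0.
p(0) = -2,  q(0) = 2.
Indicial equation: r(r-1) + p(0) r + q(0) = 0, i.e. r^2 + (p(0) - 1) r + q(0) = 0, i.e. r^2 - 3 r + 2 = 0.
Discriminant: (-3)^2 - 4(2) = 1, so r = (3 ± 1)/2.
Solving: r_1 = 2, r_2 = 1.

indicial: r^2 - 3 r + 2 = 0; roots r_1 = 2, r_2 = 1


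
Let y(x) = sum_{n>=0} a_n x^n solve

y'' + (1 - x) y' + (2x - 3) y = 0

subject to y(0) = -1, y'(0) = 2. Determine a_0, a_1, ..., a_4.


Ansatz: y(x) = sum_{n>=0} a_n x^n, so y'(x) = sum_{n>=1} n a_n x^(n-1) and y''(x) = sum_{n>=2} n(n-1) a_n x^(n-2).
Substitute into P(x) y'' + Q(x) y' + R(x) y = 0 with P(x) = 1, Q(x) = 1 - x, R(x) = 2x - 3, and match powers of x.
Initial conditions: a_0 = -1, a_1 = 2.
Setting the coefficient of each power of x to zero and solving order by order (substituting the coefficients already found):
  x^0: 2 a_2 + a_1 - 3 a_0 = 0  ->  2 a_2 = -a_1 + 3 a_0 = -5  ->  a_2 = -5/2
  x^1: 6 a_3 + 2 a_2 - 4 a_1 + 2 a_0 = 0  ->  6 a_3 = -2 a_2 + 4 a_1 - 2 a_0 = 15  ->  a_3 = 5/2
  x^2: 12 a_4 + 3 a_3 - 5 a_2 + 2 a_1 = 0  ->  12 a_4 = -3 a_3 + 5 a_2 - 2 a_1 = -24  ->  a_4 = -2
Truncated series: y(x) = -1 + 2 x - (5/2) x^2 + (5/2) x^3 - 2 x^4 + O(x^5).

a_0 = -1; a_1 = 2; a_2 = -5/2; a_3 = 5/2; a_4 = -2


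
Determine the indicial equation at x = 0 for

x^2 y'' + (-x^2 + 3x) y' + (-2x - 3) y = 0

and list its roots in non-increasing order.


Divide by x^2 to reach normal form y'' + P_1(x) y' + P_2(x) y = 0 with P_1(x) = -1 + 3/x and P_2(x) = -2/x - 3/x^2.
x = 0 is a singular point because the y'-coefficient -1 + 3/x has a pole at x = 0 and the y-coefficient -2/x - 3/x^2 has a pole at x = 0.
It is a regular singular point because x P_1(x) = p(x) = 3 - x and x^2 P_2(x) = q(x) = -2x - 3 are polynomials, hence analytic at x = 0.
p(0) = 3,  q(0) = -3.
Indicial equation: r(r-1) + p(0) r + q(0) = 0, i.e. r^2 + (p(0) - 1) r + q(0) = 0, i.e. r^2 + 2 r - 3 = 0.
Discriminant: (2)^2 - 4(-3) = 16, so r = (-2 ± 4)/2.
Solving: r_1 = 1, r_2 = -3.

indicial: r^2 + 2 r - 3 = 0; roots r_1 = 1, r_2 = -3


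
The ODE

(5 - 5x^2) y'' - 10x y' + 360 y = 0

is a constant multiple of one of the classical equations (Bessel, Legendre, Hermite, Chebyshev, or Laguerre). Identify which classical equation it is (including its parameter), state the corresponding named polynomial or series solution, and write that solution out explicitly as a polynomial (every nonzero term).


All three coefficients share the factor 5; dividing through by 5 gives  (1 - x^2) y'' - 2x y' + 72 y = 0.
This matches the Legendre equation (1 - x^2) y'' - 2x y' + n(n+1) y = 0 (note the -2x y' term) with n(n+1) = 72, so n = 8; the polynomial solution is P_8(x).
With y = sum_k a_k x^k, matching x^k gives (k+2)(k+1) a_{k+2} = [k(k+1) - n(n+1)] a_k = (k - 8)(k + 9) a_k. The right side vanishes at k = 8, so the series with the parity of 8 terminates at degree 8.
Standard normalization (P_n(1) = 1): leading coefficient (2n)!/(2^n (n!)^2) = 20922789888000/(256*1625702400) = 6435/128, so a_8 = 6435/128. Work downward with a_k = (k+1)(k+2) a_{k+2} / ((k - 8)(k + 9)):
  a_6 = (7)(8)(6435/128) / ((6 - 8)(6 + 9)) = (45045/16)/(-30) = -3003/32
  a_4 = (5)(6)(-3003/32) / ((4 - 8)(4 + 9)) = (-45045/16)/(-52) = 3465/64
  a_2 = (3)(4)(3465/64) / ((2 - 8)(2 + 9)) = (10395/16)/(-66) = -315/32
  a_0 = (1)(2)(-315/32) / ((0 - 8)(0 + 9)) = (-315/16)/(-72) = 35/128
Hence P_8(x) = 6435 x^8/128 - 3003 x^6/32 + 3465 x^4/64 - 315 x^2/32 + 35/128.

P_8(x); series = 6435 x^8/128 - 3003 x^6/32 + 3465 x^4/64 - 315 x^2/32 + 35/128


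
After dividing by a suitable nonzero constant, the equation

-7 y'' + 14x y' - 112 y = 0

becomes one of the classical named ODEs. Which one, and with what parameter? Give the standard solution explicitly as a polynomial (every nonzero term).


All three coefficients share the factor -7; dividing through by -7 gives  y'' - 2x y' + 16 y = 0.
This matches the Hermite equation y'' - 2x y' + 2n y = 0 with 2n = 16, so n = 8; the polynomial solution is H_8(x).
With y = sum_k a_k x^k, matching x^k gives (k+2)(k+1) a_{k+2} = 2(k - n) a_k = 2(k - 8) a_k. The right side vanishes at k = 8, so the series with the parity of 8 terminates at degree 8.
Standard normalization: leading coefficient of H_n is 2^n, so a_8 = 2^8 = 256. Work downward with a_k = (k+1)(k+2) a_{k+2} / (2(k - n)):
  a_6 = (7)(8)(256) / (2(6 - 8)) = 14336/(-4) = -3584
  a_4 = (5)(6)(-3584) / (2(4 - 8)) = -107520/(-8) = 13440
  a_2 = (3)(4)(13440) / (2(2 - 8)) = 161280/(-12) = -13440
  a_0 = (1)(2)(-13440) / (2(0 - 8)) = -26880/(-16) = 1680
Hence H_8(x) = 256 x^8 - 3584 x^6 + 13440 x^4 - 13440 x^2 + 1680.

H_8(x); series = 256 x^8 - 3584 x^6 + 13440 x^4 - 13440 x^2 + 1680


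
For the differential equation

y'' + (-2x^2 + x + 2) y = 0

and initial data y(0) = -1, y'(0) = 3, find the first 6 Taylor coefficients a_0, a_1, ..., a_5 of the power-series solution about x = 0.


Ansatz: y(x) = sum_{n>=0} a_n x^n, so y'(x) = sum_{n>=1} n a_n x^(n-1) and y''(x) = sum_{n>=2} n(n-1) a_n x^(n-2).
Substitute into P(x) y'' + Q(x) y' + R(x) y = 0 with P(x) = 1, Q(x) = 0, R(x) = -2x^2 + x + 2, and match powers of x.
Initial conditions: a_0 = -1, a_1 = 3.
Setting the coefficient of each power of x to zero and solving order by order (substituting the coefficients already found):
  x^0: 2 a_2 + 2 a_0 = 0  ->  2 a_2 = -2 a_0 = 2  ->  a_2 = 1
  x^1: 6 a_3 + 2 a_1 + a_0 = 0  ->  6 a_3 = -2 a_1 - a_0 = -5  ->  a_3 = -5/6
  x^2: 12 a_4 + 2 a_2 + a_1 - 2 a_0 = 0  ->  12 a_4 = -2 a_2 - a_1 + 2 a_0 = -7  ->  a_4 = -7/12
  x^3: 20 a_5 + 2 a_3 + a_2 - 2 a_1 = 0  ->  20 a_5 = -2 a_3 - a_2 + 2 a_1 = 20/3  ->  a_5 = 1/3
Truncated series: y(x) = -1 + 3 x + x^2 - (5/6) x^3 - (7/12) x^4 + (1/3) x^5 + O(x^6).

a_0 = -1; a_1 = 3; a_2 = 1; a_3 = -5/6; a_4 = -7/12; a_5 = 1/3


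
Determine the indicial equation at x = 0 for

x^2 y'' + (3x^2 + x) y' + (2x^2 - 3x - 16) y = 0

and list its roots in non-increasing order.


Divide by x^2 to reach normal form y'' + P_1(x) y' + P_2(x) y = 0 with P_1(x) = 3 + 1/x and P_2(x) = 2 - 3/x - 16/x^2.
x = 0 is a singular point because the y'-coefficient 3 + 1/x has a pole at x = 0 and the y-coefficient 2 - 3/x - 16/x^2 has a pole at x = 0.
It is a regular singular point because x P_1(x) = p(x) = 3x + 1 and x^2 P_2(x) = q(x) = 2x^2 - 3x - 16 are polynomials, hence analytic at x = 0.
p(0) = 1,  q(0) = -16.
Indicial equation: r(r-1) + p(0) r + q(0) = 0, i.e. r^2 + (p(0) - 1) r + q(0) = 0, i.e. r^2 - 16 = 0.
Discriminant: (0)^2 - 4(-16) = 64, so r = (0 ± 8)/2.
Solving: r_1 = 4, r_2 = -4.

indicial: r^2 - 16 = 0; roots r_1 = 4, r_2 = -4


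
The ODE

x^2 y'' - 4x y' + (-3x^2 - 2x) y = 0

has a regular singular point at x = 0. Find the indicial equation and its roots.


Divide by x^2 to reach normal form y'' + P_1(x) y' + P_2(x) y = 0 with P_1(x) = -4/x and P_2(x) = -3 - 2/x.
x = 0 is a singular point because the y'-coefficient -4/x has a pole at x = 0 and the y-coefficient -3 - 2/x has a pole at x = 0.
It is a regular singular point because x P_1(x) = p(x) = -4 and x^2 P_2(x) = q(x) = -3x^2 - 2x are polynomials, hence analytic at x = 0.
p(0) = -4,  q(0) = 0.
Indicial equation: r(r-1) + p(0) r + q(0) = 0, i.e. r^2 + (p(0) - 1) r + q(0) = 0, i.e. r^2 - 5 r = 0.
Discriminant: (-5)^2 - 4(0) = 25, so r = (5 ± 5)/2.
Solving: r_1 = 5, r_2 = 0.

indicial: r^2 - 5 r = 0; roots r_1 = 5, r_2 = 0


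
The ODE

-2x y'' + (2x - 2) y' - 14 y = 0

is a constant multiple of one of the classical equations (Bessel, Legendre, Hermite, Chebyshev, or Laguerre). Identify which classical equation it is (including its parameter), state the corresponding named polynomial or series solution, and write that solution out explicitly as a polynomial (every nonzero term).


All three coefficients share the factor -2; dividing through by -2 gives  x y'' + (1 - x) y' + 7 y = 0.
This matches the Laguerre equation x y'' + (1 - x) y' + n y = 0 with n = 7; the polynomial solution is L_7(x).
With y = sum_k a_k x^k, matching x^k gives (k+1)k a_{k+1} + (k+1) a_{k+1} - k a_k + n a_k = 0, i.e. (k+1)^2 a_{k+1} = (k - n) a_k = (k - 7) a_k. The right side vanishes at k = 7, so the series terminates at degree 7.
Standard normalization L_n(0) = 1 gives a_0 = 1. Work upward with a_{k+1} = (k - 7) a_k / (k+1)^2:
  a_1 = (0 - 7)(1) / 1^2 = -7/1 = -7
  a_2 = (1 - 7)(-7) / 2^2 = 42/4 = 21/2
  a_3 = (2 - 7)(21/2) / 3^2 = (-105/2)/9 = -35/6
  a_4 = (3 - 7)(-35/6) / 4^2 = (70/3)/16 = 35/24
  a_5 = (4 - 7)(35/24) / 5^2 = (-35/8)/25 = -7/40
  a_6 = (5 - 7)(-7/40) / 6^2 = (7/20)/36 = 7/720
  a_7 = (6 - 7)(7/720) / 7^2 = (-7/720)/49 = -1/5040
Hence L_7(x) = -x^7/5040 + 7 x^6/720 - 7 x^5/40 + 35 x^4/24 - 35 x^3/6 + 21 x^2/2 - 7 x + 1.

L_7(x); series = -x^7/5040 + 7 x^6/720 - 7 x^5/40 + 35 x^4/24 - 35 x^3/6 + 21 x^2/2 - 7 x + 1


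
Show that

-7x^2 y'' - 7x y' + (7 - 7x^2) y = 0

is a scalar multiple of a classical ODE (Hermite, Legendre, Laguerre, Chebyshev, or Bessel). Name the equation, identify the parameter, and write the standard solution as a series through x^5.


All three coefficients share the factor -7; dividing through by -7 gives  x^2 y'' + x y' + (x^2 - 1) y = 0.
This matches the Bessel equation x^2 y'' + x y' + (x^2 - nu^2) y = 0 with nu^2 = 1, so nu = 1; the solution bounded at x = 0 is J_1(x).
Frobenius at x = 0: indicial roots ±nu; for r = nu the recurrence k(k + 2nu) c_k = -c_{k-2} gives the standard series J_nu(x) = sum_{k>=0} (-1)^k / (k! (k+nu)!) (x/2)^(2k+nu). Evaluate the first 3 terms:
  k = 0: (-1)^0 / (0! * 1! * 2^1) x^1 = 1/(1*1*2) x^1 = (1/2) x^1
  k = 1: (-1)^1 / (1! * 2! * 2^3) x^3 = -1/(1*2*8) x^3 = (-1/16) x^3
  k = 2: (-1)^2 / (2! * 3! * 2^5) x^5 = 1/(2*6*32) x^5 = (1/384) x^5
Hence J_1(x) = x^5/384 - x^3/16 + x/2 + ....

J_1(x); series = x^5/384 - x^3/16 + x/2


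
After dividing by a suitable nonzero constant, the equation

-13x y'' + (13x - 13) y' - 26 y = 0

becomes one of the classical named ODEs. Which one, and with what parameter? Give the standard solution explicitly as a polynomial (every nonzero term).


All three coefficients share the factor -13; dividing through by -13 gives  x y'' + (1 - x) y' + 2 y = 0.
This matches the Laguerre equation x y'' + (1 - x) y' + n y = 0 with n = 2; the polynomial solution is L_2(x).
With y = sum_k a_k x^k, matching x^k gives (k+1)k a_{k+1} + (k+1) a_{k+1} - k a_k + n a_k = 0, i.e. (k+1)^2 a_{k+1} = (k - n) a_k = (k - 2) a_k. The right side vanishes at k = 2, so the series terminates at degree 2.
Standard normalization L_n(0) = 1 gives a_0 = 1. Work upward with a_{k+1} = (k - 2) a_k / (k+1)^2:
  a_1 = (0 - 2)(1) / 1^2 = -2/1 = -2
  a_2 = (1 - 2)(-2) / 2^2 = 2/4 = 1/2
Hence L_2(x) = x^2/2 - 2 x + 1.

L_2(x); series = x^2/2 - 2 x + 1


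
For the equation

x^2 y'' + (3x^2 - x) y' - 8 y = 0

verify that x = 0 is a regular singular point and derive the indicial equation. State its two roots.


Divide by x^2 to reach normal form y'' + P_1(x) y' + P_2(x) y = 0 with P_1(x) = 3 - 1/x and P_2(x) = -8/x^2.
x = 0 is a singular point because the y'-coefficient 3 - 1/x has a pole at x = 0 and the y-coefficient -8/x^2 has a pole at x = 0.
It is a regular singular point because x P_1(x) = p(x) = 3x - 1 and x^2 P_2(x) = q(x) = -8 are polynomials, hence analytic at x = 0.
p(0) = -1,  q(0) = -8.
Indicial equation: r(r-1) + p(0) r + q(0) = 0, i.e. r^2 + (p(0) - 1) r + q(0) = 0, i.e. r^2 - 2 r - 8 = 0.
Discriminant: (-2)^2 - 4(-8) = 36, so r = (2 ± 6)/2.
Solving: r_1 = 4, r_2 = -2.

indicial: r^2 - 2 r - 8 = 0; roots r_1 = 4, r_2 = -2


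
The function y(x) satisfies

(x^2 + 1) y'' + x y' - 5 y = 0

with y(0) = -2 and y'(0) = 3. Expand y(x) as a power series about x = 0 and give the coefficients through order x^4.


Ansatz: y(x) = sum_{n>=0} a_n x^n, so y'(x) = sum_{n>=1} n a_n x^(n-1) and y''(x) = sum_{n>=2} n(n-1) a_n x^(n-2).
Substitute into P(x) y'' + Q(x) y' + R(x) y = 0 with P(x) = x^2 + 1, Q(x) = x, R(x) = -5, and match powers of x.
Initial conditions: a_0 = -2, a_1 = 3.
Setting the coefficient of each power of x to zero and solving order by order (substituting the coefficients already found):
  x^0: 2 a_2 - 5 a_0 = 0  ->  2 a_2 = 5 a_0 = -10  ->  a_2 = -5
  x^1: 6 a_3 - 4 a_1 = 0  ->  6 a_3 = 4 a_1 = 12  ->  a_3 = 2
  x^2: 12 a_4 - a_2 = 0  ->  12 a_4 = a_2 = -5  ->  a_4 = -5/12
Truncated series: y(x) = -2 + 3 x - 5 x^2 + 2 x^3 - (5/12) x^4 + O(x^5).

a_0 = -2; a_1 = 3; a_2 = -5; a_3 = 2; a_4 = -5/12


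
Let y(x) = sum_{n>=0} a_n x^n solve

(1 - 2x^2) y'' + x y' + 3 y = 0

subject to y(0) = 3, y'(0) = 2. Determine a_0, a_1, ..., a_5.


Ansatz: y(x) = sum_{n>=0} a_n x^n, so y'(x) = sum_{n>=1} n a_n x^(n-1) and y''(x) = sum_{n>=2} n(n-1) a_n x^(n-2).
Substitute into P(x) y'' + Q(x) y' + R(x) y = 0 with P(x) = 1 - 2x^2, Q(x) = x, R(x) = 3, and match powers of x.
Initial conditions: a_0 = 3, a_1 = 2.
Setting the coefficient of each power of x to zero and solving order by order (substituting the coefficients already found):
  x^0: 2 a_2 + 3 a_0 = 0  ->  2 a_2 = -3 a_0 = -9  ->  a_2 = -9/2
  x^1: 6 a_3 + 4 a_1 = 0  ->  6 a_3 = -4 a_1 = -8  ->  a_3 = -4/3
  x^2: 12 a_4 + a_2 = 0  ->  12 a_4 = -a_2 = 9/2  ->  a_4 = 3/8
  x^3: 20 a_5 - 6 a_3 = 0  ->  20 a_5 = 6 a_3 = -8  ->  a_5 = -2/5
Truncated series: y(x) = 3 + 2 x - (9/2) x^2 - (4/3) x^3 + (3/8) x^4 - (2/5) x^5 + O(x^6).

a_0 = 3; a_1 = 2; a_2 = -9/2; a_3 = -4/3; a_4 = 3/8; a_5 = -2/5


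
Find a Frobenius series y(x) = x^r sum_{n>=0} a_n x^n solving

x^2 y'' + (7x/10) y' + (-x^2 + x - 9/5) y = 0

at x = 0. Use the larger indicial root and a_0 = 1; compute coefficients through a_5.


Write in Frobenius form y'' + (p(x)/x) y' + (q(x)/x^2) y = 0:
  p(x) = 7/10,  q(x) = -x^2 + x - 9/5.
Indicial equation: r(r-1) + (7/10) r + (-9/5) = 0 -> roots r_1 = 3/2, r_2 = -6/5.
Take r = r_1 = 3/2. Let y(x) = x^r sum_{n>=0} a_n x^n with a_0 = 1.
Substitute y = x^r sum a_n x^n and match x^{r+n}. The recurrence is
  D(n) a_n + 1 a_{n-1} - 1 a_{n-2} = 0,  where D(n) = (r+n)(r+n-1) + (7/10)(r+n) + (-9/5).
  a_n = [-1 a_{n-1} + 1 a_{n-2}] / D(n).
Since the indicial polynomial factors as (r - r_1)(r - r_2), D(n) = (r_1 + n - r_1)(r_1 + n - r_2) = n(n + 27/10).
Evaluating step by step (a_0 = 1):
  n = 1: D(1) = 1(1 + 27/10) = 37/10; numerator = -1(1) = -1; a_1 = (-1)/(37/10) = -10/37
  n = 2: D(2) = 2(2 + 27/10) = 47/5; numerator = -1(-10/37) + 1(1) = 47/37; a_2 = (47/37)/(47/5) = 5/37
  n = 3: D(3) = 3(3 + 27/10) = 171/10; numerator = -1(5/37) + 1(-10/37) = -15/37; a_3 = (-15/37)/(171/10) = -50/2109
  n = 4: D(4) = 4(4 + 27/10) = 134/5; numerator = -1(-50/2109) + 1(5/37) = 335/2109; a_4 = (335/2109)/(134/5) = 25/4218
  n = 5: D(5) = 5(5 + 27/10) = 77/2; numerator = -1(25/4218) + 1(-50/2109) = -125/4218; a_5 = (-125/4218)/(77/2) = -125/162393

r = 3/2; a_0 = 1; a_1 = -10/37; a_2 = 5/37; a_3 = -50/2109; a_4 = 25/4218; a_5 = -125/162393


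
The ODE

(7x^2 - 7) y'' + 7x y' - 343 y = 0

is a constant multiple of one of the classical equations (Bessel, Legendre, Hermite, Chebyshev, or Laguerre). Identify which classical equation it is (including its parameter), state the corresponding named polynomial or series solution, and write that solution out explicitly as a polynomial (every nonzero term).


All three coefficients share the factor -7; dividing through by -7 gives  (1 - x^2) y'' - x y' + 49 y = 0.
This matches the Chebyshev equation (1 - x^2) y'' - x y' + n^2 y = 0 (note the -x y' term, not -2x y') with n^2 = 49, so n = 7; the polynomial solution is T_7(x).
With y = sum_k a_k x^k, matching x^k gives (k+2)(k+1) a_{k+2} = (k^2 - n^2) a_k = (k - 7)(k + 7) a_k. The right side vanishes at k = 7, so the series with the parity of 7 terminates at degree 7.
Standard normalization: leading coefficient of T_n is 2^(n-1), so a_7 = 2^6 = 64. Work downward with a_k = (k+1)(k+2) a_{k+2} / ((k - 7)(k + 7)):
  a_5 = (6)(7)(64) / ((5 - 7)(5 + 7)) = 2688/(-24) = -112
  a_3 = (4)(5)(-112) / ((3 - 7)(3 + 7)) = -2240/(-40) = 56
  a_1 = (2)(3)(56) / ((1 - 7)(1 + 7)) = 336/(-48) = -7
Hence T_7(x) = 64 x^7 - 112 x^5 + 56 x^3 - 7 x.

T_7(x); series = 64 x^7 - 112 x^5 + 56 x^3 - 7 x


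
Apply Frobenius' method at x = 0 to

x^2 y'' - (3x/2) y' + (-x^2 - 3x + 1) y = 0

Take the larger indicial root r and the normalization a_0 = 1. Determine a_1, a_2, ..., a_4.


Write in Frobenius form y'' + (p(x)/x) y' + (q(x)/x^2) y = 0:
  p(x) = -3/2,  q(x) = -x^2 - 3x + 1.
Indicial equation: r(r-1) + (-3/2) r + (1) = 0 -> roots r_1 = 2, r_2 = 1/2.
Take r = r_1 = 2. Let y(x) = x^r sum_{n>=0} a_n x^n with a_0 = 1.
Substitute y = x^r sum a_n x^n and match x^{r+n}. The recurrence is
  D(n) a_n - 3 a_{n-1} - 1 a_{n-2} = 0,  where D(n) = (r+n)(r+n-1) + (-3/2)(r+n) + (1).
  a_n = [3 a_{n-1} + 1 a_{n-2}] / D(n).
Since the indicial polynomial factors as (r - r_1)(r - r_2), D(n) = (r_1 + n - r_1)(r_1 + n - r_2) = n(n + 3/2).
Evaluating step by step (a_0 = 1):
  n = 1: D(1) = 1(1 + 3/2) = 5/2; numerator = 3(1) = 3; a_1 = (3)/(5/2) = 6/5
  n = 2: D(2) = 2(2 + 3/2) = 7; numerator = 3(6/5) + 1(1) = 23/5; a_2 = (23/5)/(7) = 23/35
  n = 3: D(3) = 3(3 + 3/2) = 27/2; numerator = 3(23/35) + 1(6/5) = 111/35; a_3 = (111/35)/(27/2) = 74/315
  n = 4: D(4) = 4(4 + 3/2) = 22; numerator = 3(74/315) + 1(23/35) = 143/105; a_4 = (143/105)/(22) = 13/210

r = 2; a_0 = 1; a_1 = 6/5; a_2 = 23/35; a_3 = 74/315; a_4 = 13/210


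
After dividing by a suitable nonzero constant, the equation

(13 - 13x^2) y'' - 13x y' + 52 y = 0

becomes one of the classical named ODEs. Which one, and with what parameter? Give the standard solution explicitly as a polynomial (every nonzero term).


All three coefficients share the factor 13; dividing through by 13 gives  (1 - x^2) y'' - x y' + 4 y = 0.
This matches the Chebyshev equation (1 - x^2) y'' - x y' + n^2 y = 0 (note the -x y' term, not -2x y') with n^2 = 4, so n = 2; the polynomial solution is T_2(x).
With y = sum_k a_k x^k, matching x^k gives (k+2)(k+1) a_{k+2} = (k^2 - n^2) a_k = (k - 2)(k + 2) a_k. The right side vanishes at k = 2, so the series with the parity of 2 terminates at degree 2.
Standard normalization: leading coefficient of T_n is 2^(n-1), so a_2 = 2^1 = 2. Work downward with a_k = (k+1)(k+2) a_{k+2} / ((k - 2)(k + 2)):
  a_0 = (1)(2)(2) / ((0 - 2)(0 + 2)) = 4/(-4) = -1
Hence T_2(x) = 2 x^2 - 1.

T_2(x); series = 2 x^2 - 1


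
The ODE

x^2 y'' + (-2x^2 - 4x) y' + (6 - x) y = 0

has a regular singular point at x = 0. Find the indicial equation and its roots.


Divide by x^2 to reach normal form y'' + P_1(x) y' + P_2(x) y = 0 with P_1(x) = -2 - 4/x and P_2(x) = -1/x + 6/x^2.
x = 0 is a singular point because the y'-coefficient -2 - 4/x has a pole at x = 0 and the y-coefficient -1/x + 6/x^2 has a pole at x = 0.
It is a regular singular point because x P_1(x) = p(x) = -2x - 4 and x^2 P_2(x) = q(x) = 6 - x are polynomials, hence analytic at x = 0.
p(0) = -4,  q(0) = 6.
Indicial equation: r(r-1) + p(0) r + q(0) = 0, i.e. r^2 + (p(0) - 1) r + q(0) = 0, i.e. r^2 - 5 r + 6 = 0.
Discriminant: (-5)^2 - 4(6) = 1, so r = (5 ± 1)/2.
Solving: r_1 = 3, r_2 = 2.

indicial: r^2 - 5 r + 6 = 0; roots r_1 = 3, r_2 = 2


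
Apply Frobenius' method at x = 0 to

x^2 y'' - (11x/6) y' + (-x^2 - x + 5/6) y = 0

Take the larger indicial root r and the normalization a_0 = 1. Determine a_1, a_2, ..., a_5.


Write in Frobenius form y'' + (p(x)/x) y' + (q(x)/x^2) y = 0:
  p(x) = -11/6,  q(x) = -x^2 - x + 5/6.
Indicial equation: r(r-1) + (-11/6) r + (5/6) = 0 -> roots r_1 = 5/2, r_2 = 1/3.
Take r = r_1 = 5/2. Let y(x) = x^r sum_{n>=0} a_n x^n with a_0 = 1.
Substitute y = x^r sum a_n x^n and match x^{r+n}. The recurrence is
  D(n) a_n - 1 a_{n-1} - 1 a_{n-2} = 0,  where D(n) = (r+n)(r+n-1) + (-11/6)(r+n) + (5/6).
  a_n = [1 a_{n-1} + 1 a_{n-2}] / D(n).
Since the indicial polynomial factors as (r - r_1)(r - r_2), D(n) = (r_1 + n - r_1)(r_1 + n - r_2) = n(n + 13/6).
Evaluating step by step (a_0 = 1):
  n = 1: D(1) = 1(1 + 13/6) = 19/6; numerator = 1(1) = 1; a_1 = (1)/(19/6) = 6/19
  n = 2: D(2) = 2(2 + 13/6) = 25/3; numerator = 1(6/19) + 1(1) = 25/19; a_2 = (25/19)/(25/3) = 3/19
  n = 3: D(3) = 3(3 + 13/6) = 31/2; numerator = 1(3/19) + 1(6/19) = 9/19; a_3 = (9/19)/(31/2) = 18/589
  n = 4: D(4) = 4(4 + 13/6) = 74/3; numerator = 1(18/589) + 1(3/19) = 111/589; a_4 = (111/589)/(74/3) = 9/1178
  n = 5: D(5) = 5(5 + 13/6) = 215/6; numerator = 1(9/1178) + 1(18/589) = 45/1178; a_5 = (45/1178)/(215/6) = 27/25327

r = 5/2; a_0 = 1; a_1 = 6/19; a_2 = 3/19; a_3 = 18/589; a_4 = 9/1178; a_5 = 27/25327


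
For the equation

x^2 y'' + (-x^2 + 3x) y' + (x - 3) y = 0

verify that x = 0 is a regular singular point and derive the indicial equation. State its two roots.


Divide by x^2 to reach normal form y'' + P_1(x) y' + P_2(x) y = 0 with P_1(x) = -1 + 3/x and P_2(x) = 1/x - 3/x^2.
x = 0 is a singular point because the y'-coefficient -1 + 3/x has a pole at x = 0 and the y-coefficient 1/x - 3/x^2 has a pole at x = 0.
It is a regular singular point because x P_1(x) = p(x) = 3 - x and x^2 P_2(x) = q(x) = x - 3 are polynomials, hence analytic at x = 0.
p(0) = 3,  q(0) = -3.
Indicial equation: r(r-1) + p(0) r + q(0) = 0, i.e. r^2 + (p(0) - 1) r + q(0) = 0, i.e. r^2 + 2 r - 3 = 0.
Discriminant: (2)^2 - 4(-3) = 16, so r = (-2 ± 4)/2.
Solving: r_1 = 1, r_2 = -3.

indicial: r^2 + 2 r - 3 = 0; roots r_1 = 1, r_2 = -3


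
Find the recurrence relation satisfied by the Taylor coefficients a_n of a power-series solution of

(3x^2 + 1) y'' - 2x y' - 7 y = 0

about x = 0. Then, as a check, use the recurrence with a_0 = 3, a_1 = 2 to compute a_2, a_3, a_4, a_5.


Substitute y = sum_n a_n x^n.
(1 + 3 x^2) y'' contributes (n+2)(n+1) a_{n+2} + 3 n(n-1) a_n at x^n.
-2 x y'(x) contributes -2 n a_n at x^n.
-7 y(x) contributes -7 a_n at x^n.
Matching x^n: (n+2)(n+1) a_{n+2} + (3 n(n-1) - 2 n - 7) a_n = 0.
Thus a_{n+2} = (-3 n(n-1) + 2 n + 7) / ((n+1)(n+2)) * a_n.

Check with a_0 = 3, a_1 = 2 (apply the recurrence for n = 0, 1, 2, 3): a_0 = 3, a_1 = 2, a_2 = 21/2, a_3 = 3, a_4 = 35/8, a_5 = -3/4.

a_(n+2) = (-3 n(n-1) + 2 n + 7) / ((n+1)(n+2)) * a_n; check: a_0 = 3, a_1 = 2, a_2 = 21/2, a_3 = 3, a_4 = 35/8, a_5 = -3/4


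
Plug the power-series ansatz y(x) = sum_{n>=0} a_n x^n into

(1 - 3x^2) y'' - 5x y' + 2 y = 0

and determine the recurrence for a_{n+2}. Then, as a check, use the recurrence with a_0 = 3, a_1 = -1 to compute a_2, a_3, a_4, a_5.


Substitute y = sum_n a_n x^n.
(1 - 3 x^2) y'' contributes (n+2)(n+1) a_{n+2} - 3 n(n-1) a_n at x^n.
-5 x y'(x) contributes -5 n a_n at x^n.
2 y(x) contributes 2 a_n at x^n.
Matching x^n: (n+2)(n+1) a_{n+2} + (-3 n(n-1) - 5 n + 2) a_n = 0.
Thus a_{n+2} = (3 n(n-1) + 5 n - 2) / ((n+1)(n+2)) * a_n.

Check with a_0 = 3, a_1 = -1 (apply the recurrence for n = 0, 1, 2, 3): a_0 = 3, a_1 = -1, a_2 = -3, a_3 = -1/2, a_4 = -7/2, a_5 = -31/40.

a_(n+2) = (3 n(n-1) + 5 n - 2) / ((n+1)(n+2)) * a_n; check: a_0 = 3, a_1 = -1, a_2 = -3, a_3 = -1/2, a_4 = -7/2, a_5 = -31/40


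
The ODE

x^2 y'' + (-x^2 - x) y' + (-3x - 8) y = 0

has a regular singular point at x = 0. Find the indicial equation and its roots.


Divide by x^2 to reach normal form y'' + P_1(x) y' + P_2(x) y = 0 with P_1(x) = -1 - 1/x and P_2(x) = -3/x - 8/x^2.
x = 0 is a singular point because the y'-coefficient -1 - 1/x has a pole at x = 0 and the y-coefficient -3/x - 8/x^2 has a pole at x = 0.
It is a regular singular point because x P_1(x) = p(x) = -x - 1 and x^2 P_2(x) = q(x) = -3x - 8 are polynomials, hence analytic at x = 0.
p(0) = -1,  q(0) = -8.
Indicial equation: r(r-1) + p(0) r + q(0) = 0, i.e. r^2 + (p(0) - 1) r + q(0) = 0, i.e. r^2 - 2 r - 8 = 0.
Discriminant: (-2)^2 - 4(-8) = 36, so r = (2 ± 6)/2.
Solving: r_1 = 4, r_2 = -2.

indicial: r^2 - 2 r - 8 = 0; roots r_1 = 4, r_2 = -2


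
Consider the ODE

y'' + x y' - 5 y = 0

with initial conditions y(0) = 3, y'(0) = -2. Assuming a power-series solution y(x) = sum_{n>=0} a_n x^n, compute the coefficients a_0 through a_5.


Ansatz: y(x) = sum_{n>=0} a_n x^n, so y'(x) = sum_{n>=1} n a_n x^(n-1) and y''(x) = sum_{n>=2} n(n-1) a_n x^(n-2).
Substitute into P(x) y'' + Q(x) y' + R(x) y = 0 with P(x) = 1, Q(x) = x, R(x) = -5, and match powers of x.
Initial conditions: a_0 = 3, a_1 = -2.
Setting the coefficient of each power of x to zero and solving order by order (substituting the coefficients already found):
  x^0: 2 a_2 - 5 a_0 = 0  ->  2 a_2 = 5 a_0 = 15  ->  a_2 = 15/2
  x^1: 6 a_3 - 4 a_1 = 0  ->  6 a_3 = 4 a_1 = -8  ->  a_3 = -4/3
  x^2: 12 a_4 - 3 a_2 = 0  ->  12 a_4 = 3 a_2 = 45/2  ->  a_4 = 15/8
  x^3: 20 a_5 - 2 a_3 = 0  ->  20 a_5 = 2 a_3 = -8/3  ->  a_5 = -2/15
Truncated series: y(x) = 3 - 2 x + (15/2) x^2 - (4/3) x^3 + (15/8) x^4 - (2/15) x^5 + O(x^6).

a_0 = 3; a_1 = -2; a_2 = 15/2; a_3 = -4/3; a_4 = 15/8; a_5 = -2/15


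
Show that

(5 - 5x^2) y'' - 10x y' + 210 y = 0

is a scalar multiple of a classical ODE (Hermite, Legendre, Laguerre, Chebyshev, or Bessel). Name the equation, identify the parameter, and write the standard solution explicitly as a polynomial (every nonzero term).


All three coefficients share the factor 5; dividing through by 5 gives  (1 - x^2) y'' - 2x y' + 42 y = 0.
This matches the Legendre equation (1 - x^2) y'' - 2x y' + n(n+1) y = 0 (note the -2x y' term) with n(n+1) = 42, so n = 6; the polynomial solution is P_6(x).
With y = sum_k a_k x^k, matching x^k gives (k+2)(k+1) a_{k+2} = [k(k+1) - n(n+1)] a_k = (k - 6)(k + 7) a_k. The right side vanishes at k = 6, so the series with the parity of 6 terminates at degree 6.
Standard normalization (P_n(1) = 1): leading coefficient (2n)!/(2^n (n!)^2) = 479001600/(64*518400) = 231/16, so a_6 = 231/16. Work downward with a_k = (k+1)(k+2) a_{k+2} / ((k - 6)(k + 7)):
  a_4 = (5)(6)(231/16) / ((4 - 6)(4 + 7)) = (3465/8)/(-22) = -315/16
  a_2 = (3)(4)(-315/16) / ((2 - 6)(2 + 7)) = (-945/4)/(-36) = 105/16
  a_0 = (1)(2)(105/16) / ((0 - 6)(0 + 7)) = (105/8)/(-42) = -5/16
Hence P_6(x) = 231 x^6/16 - 315 x^4/16 + 105 x^2/16 - 5/16.

P_6(x); series = 231 x^6/16 - 315 x^4/16 + 105 x^2/16 - 5/16


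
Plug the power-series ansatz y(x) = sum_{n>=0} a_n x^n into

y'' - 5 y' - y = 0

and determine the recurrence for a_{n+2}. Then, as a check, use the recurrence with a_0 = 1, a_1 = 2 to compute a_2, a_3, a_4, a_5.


Substitute y = sum_n a_n x^n.
y''(x) has coefficient (n+2)(n+1) a_{n+2} at x^n;
-5 y'(x) has coefficient -5 (n+1) a_{n+1} at x^n;
-y(x) has coefficient -1 a_n at x^n.
Matching x^n: (n+2)(n+1) a_{n+2} - 5 (n+1) a_{n+1} - 1 a_n = 0.
Thus a_{n+2} = [5 (n+1) a_{n+1} + 1 a_n] / ((n+1)(n+2)).

Check with a_0 = 1, a_1 = 2 (apply the recurrence for n = 0, 1, 2, 3): a_0 = 1, a_1 = 2, a_2 = 11/2, a_3 = 19/2, a_4 = 37/3, a_5 = 1537/120.

a_(n+2) = [5 (n+1) a_(n+1) + 1 a_n] / ((n+1)(n+2)); check: a_0 = 1, a_1 = 2, a_2 = 11/2, a_3 = 19/2, a_4 = 37/3, a_5 = 1537/120


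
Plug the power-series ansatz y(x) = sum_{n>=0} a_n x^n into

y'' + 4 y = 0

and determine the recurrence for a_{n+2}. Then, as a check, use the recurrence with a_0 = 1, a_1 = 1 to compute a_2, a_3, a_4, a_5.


Substitute y = sum_n a_n x^n into y'' + (const) y = 0.
y''(x) = sum_{n>=0} (n+2)(n+1) a_{n+2} x^n.
The ODE becomes sum_n [(n+2)(n+1) a_{n+2} + 4 a_n] x^n = 0.
Setting each coefficient to zero gives the recurrence:
  (n+2)(n+1) a_{n+2} + 4 a_n = 0,
  a_{n+2} = -4 / ((n+1)(n+2)) a_n.

Check with a_0 = 1, a_1 = 1 (apply the recurrence for n = 0, 1, 2, 3): a_0 = 1, a_1 = 1, a_2 = -2, a_3 = -2/3, a_4 = 2/3, a_5 = 2/15.

a_{n+2} = -4/((n+1)(n+2)) * a_n; check: a_0 = 1, a_1 = 1, a_2 = -2, a_3 = -2/3, a_4 = 2/3, a_5 = 2/15


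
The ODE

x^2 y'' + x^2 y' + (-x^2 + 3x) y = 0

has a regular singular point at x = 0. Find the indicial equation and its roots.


Divide by x^2 to reach normal form y'' + P_1(x) y' + P_2(x) y = 0 with P_1(x) = 1 and P_2(x) = -1 + 3/x.
x = 0 is a singular point because the y-coefficient -1 + 3/x has a pole at x = 0.
It is a regular singular point because x P_1(x) = p(x) = x and x^2 P_2(x) = q(x) = -x^2 + 3x are polynomials, hence analytic at x = 0.
p(0) = 0,  q(0) = 0.
Indicial equation: r(r-1) + p(0) r + q(0) = 0, i.e. r^2 + (p(0) - 1) r + q(0) = 0, i.e. r^2 - 1 r = 0.
Discriminant: (-1)^2 - 4(0) = 1, so r = (1 ± 1)/2.
Solving: r_1 = 1, r_2 = 0.

indicial: r^2 - 1 r = 0; roots r_1 = 1, r_2 = 0


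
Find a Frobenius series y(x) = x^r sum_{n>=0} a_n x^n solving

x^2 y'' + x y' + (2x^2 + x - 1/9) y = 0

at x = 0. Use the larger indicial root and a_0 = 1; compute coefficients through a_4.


Write in Frobenius form y'' + (p(x)/x) y' + (q(x)/x^2) y = 0:
  p(x) = 1,  q(x) = 2x^2 + x - 1/9.
Indicial equation: r(r-1) + (1) r + (-1/9) = 0 -> roots r_1 = 1/3, r_2 = -1/3.
Take r = r_1 = 1/3. Let y(x) = x^r sum_{n>=0} a_n x^n with a_0 = 1.
Substitute y = x^r sum a_n x^n and match x^{r+n}. The recurrence is
  D(n) a_n + 1 a_{n-1} + 2 a_{n-2} = 0,  where D(n) = (r+n)(r+n-1) + (1)(r+n) + (-1/9).
  a_n = [-1 a_{n-1} - 2 a_{n-2}] / D(n).
Since the indicial polynomial factors as (r - r_1)(r - r_2), D(n) = (r_1 + n - r_1)(r_1 + n - r_2) = n(n + 2/3).
Evaluating step by step (a_0 = 1):
  n = 1: D(1) = 1(1 + 2/3) = 5/3; numerator = -1(1) = -1; a_1 = (-1)/(5/3) = -3/5
  n = 2: D(2) = 2(2 + 2/3) = 16/3; numerator = -1(-3/5) - 2(1) = -7/5; a_2 = (-7/5)/(16/3) = -21/80
  n = 3: D(3) = 3(3 + 2/3) = 11; numerator = -1(-21/80) - 2(-3/5) = 117/80; a_3 = (117/80)/(11) = 117/880
  n = 4: D(4) = 4(4 + 2/3) = 56/3; numerator = -1(117/880) - 2(-21/80) = 69/176; a_4 = (69/176)/(56/3) = 207/9856

r = 1/3; a_0 = 1; a_1 = -3/5; a_2 = -21/80; a_3 = 117/880; a_4 = 207/9856


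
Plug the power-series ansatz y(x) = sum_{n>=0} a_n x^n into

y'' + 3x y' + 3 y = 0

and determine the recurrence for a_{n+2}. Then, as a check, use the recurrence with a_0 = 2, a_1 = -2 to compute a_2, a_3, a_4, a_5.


Substitute y = sum_n a_n x^n.
y''(x) has coefficient (n+2)(n+1) a_{n+2} at x^n;
3 x y'(x) has coefficient 3 n a_n at x^n (shift);
3 y(x) has coefficient 3 a_n at x^n.
Matching x^n: (n+2)(n+1) a_{n+2} + (3n + 3) a_n = 0.
Thus a_{n+2} = (-3n - 3) / ((n+1)(n+2)) * a_n.

Check with a_0 = 2, a_1 = -2 (apply the recurrence for n = 0, 1, 2, 3): a_0 = 2, a_1 = -2, a_2 = -3, a_3 = 2, a_4 = 9/4, a_5 = -6/5.

a_(n+2) = (-3n - 3) / ((n+1)(n+2)) * a_n; check: a_0 = 2, a_1 = -2, a_2 = -3, a_3 = 2, a_4 = 9/4, a_5 = -6/5


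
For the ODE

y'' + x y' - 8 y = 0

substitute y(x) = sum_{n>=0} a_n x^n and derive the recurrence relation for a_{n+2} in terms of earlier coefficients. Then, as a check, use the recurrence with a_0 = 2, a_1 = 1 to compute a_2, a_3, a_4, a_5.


Substitute y = sum_n a_n x^n.
y''(x) has coefficient (n+2)(n+1) a_{n+2} at x^n;
x y'(x) has coefficient n a_n at x^n (shift);
-8 y(x) has coefficient -8 a_n at x^n.
Matching x^n: (n+2)(n+1) a_{n+2} + (n - 8) a_n = 0.
Thus a_{n+2} = (-n + 8) / ((n+1)(n+2)) * a_n.

Check with a_0 = 2, a_1 = 1 (apply the recurrence for n = 0, 1, 2, 3): a_0 = 2, a_1 = 1, a_2 = 8, a_3 = 7/6, a_4 = 4, a_5 = 7/24.

a_(n+2) = (-n + 8) / ((n+1)(n+2)) * a_n; check: a_0 = 2, a_1 = 1, a_2 = 8, a_3 = 7/6, a_4 = 4, a_5 = 7/24


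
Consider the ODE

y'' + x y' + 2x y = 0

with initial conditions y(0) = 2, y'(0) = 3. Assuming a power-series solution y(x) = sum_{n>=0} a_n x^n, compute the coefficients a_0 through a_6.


Ansatz: y(x) = sum_{n>=0} a_n x^n, so y'(x) = sum_{n>=1} n a_n x^(n-1) and y''(x) = sum_{n>=2} n(n-1) a_n x^(n-2).
Substitute into P(x) y'' + Q(x) y' + R(x) y = 0 with P(x) = 1, Q(x) = x, R(x) = 2x, and match powers of x.
Initial conditions: a_0 = 2, a_1 = 3.
Setting the coefficient of each power of x to zero and solving order by order (substituting the coefficients already found):
  x^0: 2 a_2 = 0  ->  a_2 = 0
  x^1: 6 a_3 + a_1 + 2 a_0 = 0  ->  6 a_3 = -a_1 - 2 a_0 = -7  ->  a_3 = -7/6
  x^2: 12 a_4 + 2 a_2 + 2 a_1 = 0  ->  12 a_4 = -2 a_2 - 2 a_1 = -6  ->  a_4 = -1/2
  x^3: 20 a_5 + 3 a_3 + 2 a_2 = 0  ->  20 a_5 = -3 a_3 - 2 a_2 = 7/2  ->  a_5 = 7/40
  x^4: 30 a_6 + 4 a_4 + 2 a_3 = 0  ->  30 a_6 = -4 a_4 - 2 a_3 = 13/3  ->  a_6 = 13/90
Truncated series: y(x) = 2 + 3 x - (7/6) x^3 - (1/2) x^4 + (7/40) x^5 + (13/90) x^6 + O(x^7).

a_0 = 2; a_1 = 3; a_2 = 0; a_3 = -7/6; a_4 = -1/2; a_5 = 7/40; a_6 = 13/90


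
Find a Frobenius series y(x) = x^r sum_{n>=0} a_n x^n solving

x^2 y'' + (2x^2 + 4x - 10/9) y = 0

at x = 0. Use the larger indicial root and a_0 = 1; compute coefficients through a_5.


Write in Frobenius form y'' + (p(x)/x) y' + (q(x)/x^2) y = 0:
  p(x) = 0,  q(x) = 2x^2 + 4x - 10/9.
Indicial equation: r(r-1) + (0) r + (-10/9) = 0 -> roots r_1 = 5/3, r_2 = -2/3.
Take r = r_1 = 5/3. Let y(x) = x^r sum_{n>=0} a_n x^n with a_0 = 1.
Substitute y = x^r sum a_n x^n and match x^{r+n}. The recurrence is
  D(n) a_n + 4 a_{n-1} + 2 a_{n-2} = 0,  where D(n) = (r+n)(r+n-1) + (0)(r+n) + (-10/9).
  a_n = [-4 a_{n-1} - 2 a_{n-2}] / D(n).
Since the indicial polynomial factors as (r - r_1)(r - r_2), D(n) = (r_1 + n - r_1)(r_1 + n - r_2) = n(n + 7/3).
Evaluating step by step (a_0 = 1):
  n = 1: D(1) = 1(1 + 7/3) = 10/3; numerator = -4(1) = -4; a_1 = (-4)/(10/3) = -6/5
  n = 2: D(2) = 2(2 + 7/3) = 26/3; numerator = -4(-6/5) - 2(1) = 14/5; a_2 = (14/5)/(26/3) = 21/65
  n = 3: D(3) = 3(3 + 7/3) = 16; numerator = -4(21/65) - 2(-6/5) = 72/65; a_3 = (72/65)/(16) = 9/130
  n = 4: D(4) = 4(4 + 7/3) = 76/3; numerator = -4(9/130) - 2(21/65) = -12/13; a_4 = (-12/13)/(76/3) = -9/247
  n = 5: D(5) = 5(5 + 7/3) = 110/3; numerator = -4(-9/247) - 2(9/130) = 9/1235; a_5 = (9/1235)/(110/3) = 27/135850

r = 5/3; a_0 = 1; a_1 = -6/5; a_2 = 21/65; a_3 = 9/130; a_4 = -9/247; a_5 = 27/135850


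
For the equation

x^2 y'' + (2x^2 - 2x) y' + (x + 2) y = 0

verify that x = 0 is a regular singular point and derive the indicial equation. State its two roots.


Divide by x^2 to reach normal form y'' + P_1(x) y' + P_2(x) y = 0 with P_1(x) = 2 - 2/x and P_2(x) = 1/x + 2/x^2.
x = 0 is a singular point because the y'-coefficient 2 - 2/x has a pole at x = 0 and the y-coefficient 1/x + 2/x^2 has a pole at x = 0.
It is a regular singular point because x P_1(x) = p(x) = 2x - 2 and x^2 P_2(x) = q(x) = x + 2 are polynomials, hence analytic at x = 0.
p(0) = -2,  q(0) = 2.
Indicial equation: r(r-1) + p(0) r + q(0) = 0, i.e. r^2 + (p(0) - 1) r + q(0) = 0, i.e. r^2 - 3 r + 2 = 0.
Discriminant: (-3)^2 - 4(2) = 1, so r = (3 ± 1)/2.
Solving: r_1 = 2, r_2 = 1.

indicial: r^2 - 3 r + 2 = 0; roots r_1 = 2, r_2 = 1
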